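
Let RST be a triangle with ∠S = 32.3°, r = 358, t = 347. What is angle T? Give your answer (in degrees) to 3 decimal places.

By the law of cosines, s² = t² + r² − 2·t·r·cos S = 38566, so s ≈ 196.38.
Law of cosines again: cos T = (r² + s² − t²)/(2·r·s) ≈ 0.32943, so ∠T ≈ 70.77°.

70.766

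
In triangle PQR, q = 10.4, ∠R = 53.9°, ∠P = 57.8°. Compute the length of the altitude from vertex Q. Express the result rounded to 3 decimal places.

The third angle is ∠Q = 180° − ∠R − ∠P = 68.30°.
Law of sines: p = q·sin P/sin Q ≈ 9.4716.
Law of sines: r = q·sin R/sin Q ≈ 9.044.
Area = ½·q·p·sin R ≈ 39.796.
The altitude from Q has length 2·area/q ≈ 7.653.

h_Q ≈ 7.653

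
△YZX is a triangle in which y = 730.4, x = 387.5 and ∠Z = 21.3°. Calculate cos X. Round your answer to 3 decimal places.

By the law of cosines, z² = x² + y² − 2·x·y·cos Z = 1.5625e+05, so z ≈ 395.28.
Law of cosines again: cos X = (y² + z² − x²)/(2·y·z) ≈ 0.93445, so ∠X ≈ 20.86°.

cos X ≈ 0.934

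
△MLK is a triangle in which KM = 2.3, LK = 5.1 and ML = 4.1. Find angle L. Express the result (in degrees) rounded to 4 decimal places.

26.1793

By the law of cosines, cos L = (ML² + LK² − KM²) / (2·ML·LK) ≈ 0.89742, so ∠L ≈ 26.18°.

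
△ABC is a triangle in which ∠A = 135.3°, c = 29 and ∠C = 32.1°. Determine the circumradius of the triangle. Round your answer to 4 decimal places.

The third angle is ∠B = 180° − ∠C − ∠A = 12.60°.
Law of sines: a = c·sin A/sin C ≈ 38.386.
Law of sines: b = c·sin B/sin C ≈ 11.905.
Circumradius = c/(2 sin C) ≈ 27.286.

27.2865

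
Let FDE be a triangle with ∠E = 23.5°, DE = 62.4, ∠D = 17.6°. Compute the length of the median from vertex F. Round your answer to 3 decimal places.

The third angle is ∠F = 180° − ∠D − ∠E = 138.90°.
Law of sines: EF = DE·sin D/sin F ≈ 28.702.
Law of sines: FD = DE·sin E/sin F ≈ 37.85.
Median from F: ½√(2·EF² + 2·FD² − DE²) ≈ 12.441.

12.441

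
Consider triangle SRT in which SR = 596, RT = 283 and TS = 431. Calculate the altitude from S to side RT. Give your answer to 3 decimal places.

401.038

Semiperimeter s = (283 + 431 + 596)/2 = 655.
Heron's formula: area = √(655·372·224·59) ≈ 56747.
The altitude from S has length 2·area/RT ≈ 401.04.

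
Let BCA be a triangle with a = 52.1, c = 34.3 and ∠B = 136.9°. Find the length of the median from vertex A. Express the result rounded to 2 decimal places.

m_A ≈ 56.21

By the law of cosines, b² = c² + a² − 2·c·a·cos B = 6500.5, so b ≈ 80.626.
Median from A: ½√(2·b² + 2·c² − a²) ≈ 56.213.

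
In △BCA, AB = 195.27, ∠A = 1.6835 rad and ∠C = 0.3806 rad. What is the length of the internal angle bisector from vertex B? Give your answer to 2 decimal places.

The third angle is ∠B = π − ∠C − ∠A = 1.0775 rad.
Law of sines: CA = AB·sin B/sin C ≈ 462.99.
Law of sines: BC = AB·sin A/sin C ≈ 522.32.
The bisector from B has length 2·AB·BC·cos(∠B/2)/(AB+BC) ≈ 244.

t_B ≈ 244.00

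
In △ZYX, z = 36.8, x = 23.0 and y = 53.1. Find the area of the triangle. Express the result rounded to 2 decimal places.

Semiperimeter s = (36.8 + 53.1 + 23)/2 = 56.45.
Heron's formula: area = √(56.45·19.65·3.35·33.45) ≈ 352.56.

area ≈ 352.56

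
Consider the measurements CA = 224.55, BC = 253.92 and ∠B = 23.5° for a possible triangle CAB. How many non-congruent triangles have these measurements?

2

BC·sin B = 253.92·sin(23.5°) ≈ 101.3.
Since BC sin B < CA < BC (101.3 < 224.55 < 253.92), two triangles exist.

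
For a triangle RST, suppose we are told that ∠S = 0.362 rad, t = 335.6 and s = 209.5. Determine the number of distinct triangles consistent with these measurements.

2

t·sin S = 335.6·sin(0.362 rad) ≈ 118.9.
Since t sin S < s < t (118.9 < 209.5 < 335.6), two triangles exist.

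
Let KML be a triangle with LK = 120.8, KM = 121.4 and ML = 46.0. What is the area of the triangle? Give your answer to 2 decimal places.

2734.37

Semiperimeter s = (46 + 120.8 + 121.4)/2 = 144.1.
Heron's formula: area = √(144.1·98.1·23.3·22.7) ≈ 2734.4.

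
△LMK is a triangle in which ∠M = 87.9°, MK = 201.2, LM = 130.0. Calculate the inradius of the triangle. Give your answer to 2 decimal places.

46.12

By the law of cosines, KL² = LM² + MK² − 2·LM·MK·cos M = 55465, so KL ≈ 235.51.
Area = ½·LM·MK·sin M ≈ 13069.
Semiperimeter s = (201.2+235.51+130)/2 = 283.35.
Inradius = area/s = 13069/283.35 ≈ 46.123.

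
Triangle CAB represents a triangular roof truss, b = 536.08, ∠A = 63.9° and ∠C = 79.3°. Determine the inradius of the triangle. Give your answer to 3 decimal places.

The third angle is ∠B = 180° − ∠C − ∠A = 36.80°.
Law of sines: c = b·sin C/sin B ≈ 879.36.
Law of sines: a = b·sin A/sin B ≈ 803.67.
Area = ½·b·c·sin A ≈ 2.1167e+05.
Semiperimeter s = (879.36+803.67+536.08)/2 = 1109.6.
Inradius = area/s = 2.1167e+05/1109.6 ≈ 190.77.

r ≈ 190.769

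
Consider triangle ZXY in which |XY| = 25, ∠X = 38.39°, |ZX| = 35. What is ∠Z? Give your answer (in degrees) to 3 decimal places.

By the law of cosines, |YZ|² = |ZX|² + |XY|² − 2·|ZX|·|XY|·cos X = 478.35, so |YZ| ≈ 21.871.
Law of cosines again: cos Z = (|YZ|² + |ZX|² − |XY|²)/(2·|YZ|·|ZX|) ≈ 0.70435, so ∠Z ≈ 45.22°.

∠Z ≈ 45.223°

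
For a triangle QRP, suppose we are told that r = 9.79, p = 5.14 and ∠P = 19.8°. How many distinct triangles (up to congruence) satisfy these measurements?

2

r·sin P = 9.79·sin(19.8°) ≈ 3.316.
Since r sin P < p < r (3.316 < 5.14 < 9.79), two triangles exist.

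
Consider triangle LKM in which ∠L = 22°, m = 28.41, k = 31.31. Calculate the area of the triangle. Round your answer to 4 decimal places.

Area = ½·k·m·sin L ≈ 166.61.

166.6095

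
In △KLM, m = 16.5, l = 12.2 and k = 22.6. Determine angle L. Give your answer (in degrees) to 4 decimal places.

By the law of cosines, cos L = (m² + k² − l²) / (2·m·k) ≈ 0.85032, so ∠L ≈ 31.75°.

31.7533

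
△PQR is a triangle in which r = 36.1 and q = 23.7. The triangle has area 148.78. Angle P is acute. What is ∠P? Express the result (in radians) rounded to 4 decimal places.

∠P ≈ 0.3552 rad

From area = ½·q·r·sin P, we get sin P = 2·area/(q·r) ≈ 0.34779.
Taking the acute solution, ∠P ≈ 0.355 rad.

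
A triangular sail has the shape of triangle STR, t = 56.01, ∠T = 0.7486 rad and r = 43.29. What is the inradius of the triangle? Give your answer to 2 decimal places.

Law of sines: sin R = r·sin T/t ≈ 0.52604.
Since t ≥ r, only the acute value applies: ∠R ≈ 0.5539 rad.
Then ∠S = π − ∠T − ∠R ≈ 1.8390 rad.
Law of sines gives s = t·sin S/sin T ≈ 79.35.
Area = ½·t·r·sin S ≈ 1169.
Semiperimeter p = (79.35+56.01+43.29)/2 = 89.325.
Inradius = area/p = 1169/89.325 ≈ 13.087.

13.09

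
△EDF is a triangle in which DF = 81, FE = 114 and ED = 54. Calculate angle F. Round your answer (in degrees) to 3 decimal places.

By the law of cosines, cos F = (DF² + FE² − ED²) / (2·DF·FE) ≈ 0.90107, so ∠F ≈ 25.70°.

∠F ≈ 25.701°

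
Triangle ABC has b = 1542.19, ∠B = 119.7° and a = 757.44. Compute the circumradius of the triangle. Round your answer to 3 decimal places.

R ≈ 887.712

Law of sines: sin A = a·sin B/b ≈ 0.42662.
Since b ≥ a, only the acute value applies: ∠A ≈ 25.25°.
Then ∠C = 180° − ∠B − ∠A ≈ 35.05°.
Law of sines gives c = b·sin C/sin B ≈ 1019.5.
Circumradius = b/(2 sin B) ≈ 887.71.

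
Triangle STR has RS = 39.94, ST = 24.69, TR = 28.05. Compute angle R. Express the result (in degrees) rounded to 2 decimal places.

37.72

By the law of cosines, cos R = (TR² + RS² − ST²) / (2·TR·RS) ≈ 0.79103, so ∠R ≈ 37.72°.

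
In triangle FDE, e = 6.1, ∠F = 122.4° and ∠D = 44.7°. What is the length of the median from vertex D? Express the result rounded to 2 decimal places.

m_D ≈ 13.87

The third angle is ∠E = 180° − ∠F − ∠D = 12.90°.
Law of sines: f = e·sin F/sin E ≈ 23.07.
Law of sines: d = e·sin D/sin E ≈ 19.219.
Median from D: ½√(2·e² + 2·f² − d²) ≈ 13.87.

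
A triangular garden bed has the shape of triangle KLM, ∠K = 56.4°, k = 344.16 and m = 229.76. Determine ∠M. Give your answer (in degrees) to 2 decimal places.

∠M ≈ 33.78°

Law of sines: sin M = m·sin K/k ≈ 0.55606.
Since k ≥ m, only the acute value applies: ∠M ≈ 33.78°.
Then ∠L = 180° − ∠K − ∠M ≈ 89.82°.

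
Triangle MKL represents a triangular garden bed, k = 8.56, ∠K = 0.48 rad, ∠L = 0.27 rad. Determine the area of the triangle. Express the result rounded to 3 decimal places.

The third angle is ∠M = π − ∠K − ∠L = 2.392 rad.
Law of sines: m = k·sin M/sin K ≈ 12.636.
Law of sines: l = k·sin L/sin K ≈ 4.9444.
Area = ½·k·m·sin L ≈ 14.425.

14.425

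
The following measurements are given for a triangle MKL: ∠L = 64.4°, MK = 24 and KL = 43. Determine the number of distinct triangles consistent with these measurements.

0

KL·sin L = 43·sin(64.4°) ≈ 38.78.
Since MK = 24 < 38.78 = KL sin L, no triangle exists.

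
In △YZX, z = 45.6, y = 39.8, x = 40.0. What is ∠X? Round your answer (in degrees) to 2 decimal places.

By the law of cosines, cos X = (y² + z² − x²) / (2·y·z) ≈ 0.56847, so ∠X ≈ 55.36°.

55.36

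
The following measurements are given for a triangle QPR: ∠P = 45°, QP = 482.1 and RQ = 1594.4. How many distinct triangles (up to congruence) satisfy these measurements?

QP·sin P = 482.1·sin(45°) ≈ 340.9.
Since RQ ≥ QP, exactly one triangle exists.

1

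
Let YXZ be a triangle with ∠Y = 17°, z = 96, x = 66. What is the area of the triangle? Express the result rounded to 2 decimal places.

Area = ½·x·z·sin Y ≈ 926.23.

area ≈ 926.23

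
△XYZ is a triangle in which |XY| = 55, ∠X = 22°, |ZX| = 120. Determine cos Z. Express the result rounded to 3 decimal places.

0.958

By the law of cosines, |YZ|² = |ZX|² + |XY|² − 2·|ZX|·|XY|·cos X = 5186.2, so |YZ| ≈ 72.015.
Law of cosines again: cos Z = (|YZ|² + |ZX|² − |XY|²)/(2·|YZ|·|ZX|) ≈ 0.95820, so ∠Z ≈ 16.62°.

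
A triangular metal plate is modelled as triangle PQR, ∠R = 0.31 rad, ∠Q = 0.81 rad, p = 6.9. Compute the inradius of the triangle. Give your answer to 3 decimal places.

The third angle is ∠P = π − ∠Q − ∠R = 2.022 rad.
Law of sines: q = p·sin Q/sin P ≈ 5.5522.
Law of sines: r = p·sin R/sin P ≈ 2.3385.
Area = ½·p·q·sin R ≈ 5.8435.
Semiperimeter s = (6.9+5.5522+2.3385)/2 = 7.3954.
Inradius = area/s = 5.8435/7.3954 ≈ 0.79015.

0.790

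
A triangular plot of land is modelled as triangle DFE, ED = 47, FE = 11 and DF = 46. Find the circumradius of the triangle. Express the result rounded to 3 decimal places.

By the law of cosines, cos D = (ED² + DF² − FE²) / (2·ED·DF) ≈ 0.97225, so ∠D ≈ 13.53°.
Circumradius = FE/(2 sin D) ≈ 23.509.

23.509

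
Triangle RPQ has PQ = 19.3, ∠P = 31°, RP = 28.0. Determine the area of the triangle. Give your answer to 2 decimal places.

139.16

Area = ½·RP·PQ·sin P ≈ 139.16.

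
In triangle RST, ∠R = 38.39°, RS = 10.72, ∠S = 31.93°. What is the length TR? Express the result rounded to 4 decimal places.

6.0213

The third angle is ∠T = 180° − ∠R − ∠S = 109.68°.
Law of sines: TR = RS·sin S/sin T ≈ 6.0213.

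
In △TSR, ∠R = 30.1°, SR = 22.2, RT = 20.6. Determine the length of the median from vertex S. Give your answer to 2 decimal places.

m_S ≈ 14.26

By the law of cosines, TS² = SR² + RT² − 2·SR·RT·cos R = 125.9, so TS ≈ 11.22.
Median from S: ½√(2·TS² + 2·SR² − RT²) ≈ 14.258.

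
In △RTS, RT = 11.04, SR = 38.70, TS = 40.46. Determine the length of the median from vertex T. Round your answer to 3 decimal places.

Median from T: ½√(2·RT² + 2·TS² − SR²) ≈ 22.473.

22.473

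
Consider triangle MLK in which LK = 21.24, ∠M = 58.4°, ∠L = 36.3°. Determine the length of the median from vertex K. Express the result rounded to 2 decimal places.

m_K ≈ 13.42

The third angle is ∠K = 180° − ∠M − ∠L = 85.30°.
Law of sines: KM = LK·sin L/sin M ≈ 14.763.
Law of sines: ML = LK·sin K/sin M ≈ 24.854.
Median from K: ½√(2·LK² + 2·KM² − ML²) ≈ 13.421.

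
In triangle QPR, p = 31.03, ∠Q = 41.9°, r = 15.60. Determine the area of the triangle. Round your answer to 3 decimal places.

Area = ½·p·r·sin Q ≈ 161.64.

area ≈ 161.638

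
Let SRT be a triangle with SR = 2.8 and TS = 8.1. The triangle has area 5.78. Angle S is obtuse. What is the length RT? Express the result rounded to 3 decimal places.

10.605

From area = ½·TS·SR·sin S, we get sin S = 2·area/(TS·SR) ≈ 0.50970.
Taking the obtuse solution, ∠S ≈ 149.36°.
Law of cosines then gives RT ≈ 10.605.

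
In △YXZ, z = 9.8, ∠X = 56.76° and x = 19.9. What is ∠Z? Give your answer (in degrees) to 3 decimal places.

Law of sines: sin Z = z·sin X/x ≈ 0.41189.
Since x ≥ z, only the acute value applies: ∠Z ≈ 24.32°.
Then ∠Y = 180° − ∠X − ∠Z ≈ 98.92°.

24.323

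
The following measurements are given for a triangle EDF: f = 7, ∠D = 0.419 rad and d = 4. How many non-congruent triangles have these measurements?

2

f·sin D = 7·sin(0.419 rad) ≈ 2.848.
Since f sin D < d < f (2.848 < 4 < 7), two triangles exist.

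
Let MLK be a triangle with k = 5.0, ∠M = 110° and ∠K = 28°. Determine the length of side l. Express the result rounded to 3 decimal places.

The third angle is ∠L = 180° − ∠K − ∠M = 42.00°.
Law of sines: l = k·sin L/sin K ≈ 7.1264.

7.126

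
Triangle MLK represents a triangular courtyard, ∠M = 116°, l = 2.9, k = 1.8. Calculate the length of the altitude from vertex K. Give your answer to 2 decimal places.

By the law of cosines, m² = l² + k² − 2·l·k·cos M = 16.227, so m ≈ 4.0282.
Area = ½·l·k·sin M ≈ 2.3459.
The altitude from K has length 2·area/k ≈ 2.6065.

2.61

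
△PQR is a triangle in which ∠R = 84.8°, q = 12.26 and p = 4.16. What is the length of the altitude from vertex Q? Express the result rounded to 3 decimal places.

4.143

By the law of cosines, r² = p² + q² − 2·p·q·cos R = 158.37, so r ≈ 12.584.
Area = ½·p·q·sin R ≈ 25.396.
The altitude from Q has length 2·area/q ≈ 4.1429.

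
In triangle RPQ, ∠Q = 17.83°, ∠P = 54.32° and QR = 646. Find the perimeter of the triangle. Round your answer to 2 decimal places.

The third angle is ∠R = 180° − ∠P − ∠Q = 107.85°.
Law of sines: PQ = QR·sin R/sin P ≈ 757.
Law of sines: RP = QR·sin Q/sin P ≈ 243.51.
Semiperimeter s = (757+646+243.51)/2 = 823.26.
Perimeter = 757 + 646 + 243.51 = 1646.5.

perimeter ≈ 1646.51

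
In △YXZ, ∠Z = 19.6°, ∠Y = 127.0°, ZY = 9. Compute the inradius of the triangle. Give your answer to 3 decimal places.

1.431

The third angle is ∠X = 180° − ∠Z − ∠Y = 33.40°.
Law of sines: XZ = ZY·sin Y/sin X ≈ 13.057.
Law of sines: YX = ZY·sin Z/sin X ≈ 5.4844.
Area = ½·ZY·XZ·sin Z ≈ 19.71.
Semiperimeter s = (13.057+9+5.4844)/2 = 13.771.
Inradius = area/s = 19.71/13.771 ≈ 1.4313.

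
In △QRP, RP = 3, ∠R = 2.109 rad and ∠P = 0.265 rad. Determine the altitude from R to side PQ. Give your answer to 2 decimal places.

The third angle is ∠Q = π − ∠R − ∠P = 0.768 rad.
Law of sines: PQ = RP·sin R/sin Q ≈ 3.7095.
Law of sines: QR = RP·sin P/sin Q ≈ 1.1315.
Area = ½·RP·PQ·sin P ≈ 1.4573.
The altitude from R has length 2·area/PQ ≈ 0.78573.

h_R ≈ 0.79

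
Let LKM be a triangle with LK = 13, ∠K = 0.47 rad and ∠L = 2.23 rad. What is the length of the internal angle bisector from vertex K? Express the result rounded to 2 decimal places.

The third angle is ∠M = π − ∠L − ∠K = 0.442 rad.
Law of sines: KM = LK·sin L/sin M ≈ 24.045.
Law of sines: ML = LK·sin K/sin M ≈ 13.776.
The bisector from K has length 2·LK·KM·cos(∠K/2)/(LK+KM) ≈ 16.412.

16.41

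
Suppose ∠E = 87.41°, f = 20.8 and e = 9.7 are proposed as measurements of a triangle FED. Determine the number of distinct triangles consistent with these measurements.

0

f·sin E = 20.8·sin(87.41°) ≈ 20.78.
Since e = 9.7 < 20.78 = f sin E, no triangle exists.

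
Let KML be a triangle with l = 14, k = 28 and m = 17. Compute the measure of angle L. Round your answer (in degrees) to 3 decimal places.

∠L ≈ 22.895°

By the law of cosines, cos L = (k² + m² − l²) / (2·k·m) ≈ 0.92122, so ∠L ≈ 22.90°.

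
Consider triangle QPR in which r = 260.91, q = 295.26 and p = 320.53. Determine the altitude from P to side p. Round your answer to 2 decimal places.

Semiperimeter s = (295.26 + 320.53 + 260.91)/2 = 438.35.
Heron's formula: area = √(438.35·143.09·117.82·177.44) ≈ 36212.
The altitude from P has length 2·area/p ≈ 225.95.

h_P ≈ 225.95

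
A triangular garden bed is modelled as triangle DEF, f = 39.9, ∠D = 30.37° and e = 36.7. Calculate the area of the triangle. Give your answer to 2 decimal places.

area ≈ 370.17

Area = ½·e·f·sin D ≈ 370.17.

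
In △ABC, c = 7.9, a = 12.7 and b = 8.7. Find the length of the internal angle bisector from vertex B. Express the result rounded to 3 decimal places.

By the law of cosines, cos B = (c² + a² − b²) / (2·c·a) ≈ 0.73762, so ∠B ≈ 42.47°.
The bisector from B has length 2·c·a·cos(∠B/2)/(c+a) ≈ 9.0794.

t_B ≈ 9.079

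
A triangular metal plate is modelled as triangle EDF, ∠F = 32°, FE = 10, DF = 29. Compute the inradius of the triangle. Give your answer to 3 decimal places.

2.553

By the law of cosines, ED² = DF² + FE² − 2·DF·FE·cos F = 449.13, so ED ≈ 21.193.
Area = ½·DF·FE·sin F ≈ 76.838.
Semiperimeter s = (29+10+21.193)/2 = 30.096.
Inradius = area/s = 76.838/30.096 ≈ 2.5531.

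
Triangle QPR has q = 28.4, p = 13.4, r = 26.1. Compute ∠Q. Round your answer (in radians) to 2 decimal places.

∠Q ≈ 1.49 rad

By the law of cosines, cos Q = (p² + r² − q²) / (2·p·r) ≈ 0.07750, so ∠Q ≈ 1.493 rad.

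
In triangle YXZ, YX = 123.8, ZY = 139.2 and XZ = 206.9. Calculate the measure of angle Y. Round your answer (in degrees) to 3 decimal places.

By the law of cosines, cos Y = (ZY² + YX² − XZ²) / (2·ZY·YX) ≈ -0.23515, so ∠Y ≈ 103.60°.

103.600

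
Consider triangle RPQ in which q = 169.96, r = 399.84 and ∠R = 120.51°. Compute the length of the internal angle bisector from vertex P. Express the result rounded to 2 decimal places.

t_P ≈ 225.53

Law of sines: sin Q = q·sin R/r ≈ 0.36622.
Since r ≥ q, only the acute value applies: ∠Q ≈ 21.48°.
Then ∠P = 180° − ∠R − ∠Q ≈ 38.01°.
Law of sines gives p = r·sin P/sin R ≈ 285.78.
The bisector from P has length 2·q·r·cos(∠P/2)/(q+r) ≈ 225.53.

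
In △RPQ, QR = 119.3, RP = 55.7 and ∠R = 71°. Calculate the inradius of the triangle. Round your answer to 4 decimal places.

By the law of cosines, PQ² = QR² + RP² − 2·QR·RP·cos R = 13008, so PQ ≈ 114.05.
Area = ½·QR·RP·sin R ≈ 3141.5.
Semiperimeter s = (114.05+119.3+55.7)/2 = 144.53.
Inradius = area/s = 3141.5/144.53 ≈ 21.736.

r ≈ 21.7364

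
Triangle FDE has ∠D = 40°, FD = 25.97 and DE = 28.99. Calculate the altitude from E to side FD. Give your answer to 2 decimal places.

h_E ≈ 18.63

By the law of cosines, EF² = FD² + DE² − 2·FD·DE·cos D = 361.4, so EF ≈ 19.01.
Area = ½·FD·DE·sin D ≈ 241.97.
The altitude from E has length 2·area/FD ≈ 18.634.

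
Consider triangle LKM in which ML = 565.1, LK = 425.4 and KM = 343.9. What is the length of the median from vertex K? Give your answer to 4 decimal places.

Median from K: ½√(2·LK² + 2·KM² − ML²) ≈ 264.16.

264.1622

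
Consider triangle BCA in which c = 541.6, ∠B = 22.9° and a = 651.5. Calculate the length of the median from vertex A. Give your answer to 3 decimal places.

m_A ≈ 272.766

By the law of cosines, b² = c² + a² − 2·c·a·cos B = 67698, so b ≈ 260.19.
Median from A: ½√(2·b² + 2·c² − a²) ≈ 272.77.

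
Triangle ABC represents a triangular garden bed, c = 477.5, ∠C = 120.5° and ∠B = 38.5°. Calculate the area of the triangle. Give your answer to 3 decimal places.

29517.196

The third angle is ∠A = 180° − ∠B − ∠C = 21.00°.
Law of sines: a = c·sin A/sin C ≈ 198.6.
Law of sines: b = c·sin B/sin C ≈ 344.99.
Area = ½·c·a·sin B ≈ 29517.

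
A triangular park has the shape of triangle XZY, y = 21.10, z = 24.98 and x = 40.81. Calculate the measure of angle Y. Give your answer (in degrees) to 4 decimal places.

∠Y ≈ 25.2380°

By the law of cosines, cos Y = (x² + z² − y²) / (2·x·z) ≈ 0.90454, so ∠Y ≈ 25.24°.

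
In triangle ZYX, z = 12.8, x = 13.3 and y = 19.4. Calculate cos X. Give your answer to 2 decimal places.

By the law of cosines, cos X = (z² + y² − x²) / (2·z·y) ≈ 0.73154, so ∠X ≈ 42.98°.

0.73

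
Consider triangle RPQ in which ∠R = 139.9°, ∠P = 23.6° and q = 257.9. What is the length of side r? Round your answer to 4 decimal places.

584.8962

The third angle is ∠Q = 180° − ∠R − ∠P = 16.50°.
Law of sines: r = q·sin R/sin Q ≈ 584.9.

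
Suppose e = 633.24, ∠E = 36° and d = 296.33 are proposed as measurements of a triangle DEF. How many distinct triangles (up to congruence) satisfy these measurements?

d·sin E = 296.33·sin(36°) ≈ 174.2.
Since e ≥ d, exactly one triangle exists.

1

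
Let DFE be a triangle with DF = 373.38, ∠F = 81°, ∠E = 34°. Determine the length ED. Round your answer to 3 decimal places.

The third angle is ∠D = 180° − ∠F − ∠E = 65.00°.
Law of sines: ED = DF·sin F/sin E ≈ 659.49.

659.492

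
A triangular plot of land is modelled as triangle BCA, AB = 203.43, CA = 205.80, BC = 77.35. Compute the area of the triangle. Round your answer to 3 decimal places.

Semiperimeter s = (205.8 + 203.43 + 77.35)/2 = 243.29.
Heron's formula: area = √(243.29·37.49·39.86·165.94) ≈ 7767.2.

area ≈ 7767.192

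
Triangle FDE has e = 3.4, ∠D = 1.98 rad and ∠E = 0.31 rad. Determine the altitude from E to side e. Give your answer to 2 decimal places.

The third angle is ∠F = π − ∠D − ∠E = 0.852 rad.
Law of sines: f = e·sin F/sin E ≈ 8.385.
Law of sines: d = e·sin D/sin E ≈ 10.225.
Area = ½·e·f·sin D ≈ 13.078.
The altitude from E has length 2·area/e ≈ 7.6927.

h_E ≈ 7.69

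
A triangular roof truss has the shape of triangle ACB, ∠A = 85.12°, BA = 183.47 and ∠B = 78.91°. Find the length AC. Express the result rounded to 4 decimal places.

The third angle is ∠C = 180° − ∠B − ∠A = 15.97°.
Law of sines: AC = BA·sin B/sin C ≈ 654.39.

654.3863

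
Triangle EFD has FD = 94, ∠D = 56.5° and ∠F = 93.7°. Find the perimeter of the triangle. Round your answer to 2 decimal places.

perimeter ≈ 440.48

The third angle is ∠E = 180° − ∠F − ∠D = 29.80°.
Law of sines: DE = FD·sin F/sin E ≈ 188.75.
Law of sines: EF = FD·sin D/sin E ≈ 157.73.
Semiperimeter s = (94+188.75+157.73)/2 = 220.24.
Perimeter = 94 + 188.75 + 157.73 = 440.48.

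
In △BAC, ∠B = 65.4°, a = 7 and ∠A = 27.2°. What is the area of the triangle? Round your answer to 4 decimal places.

48.6840

The third angle is ∠C = 180° − ∠B − ∠A = 87.40°.
Law of sines: b = a·sin B/sin A ≈ 13.924.
Law of sines: c = a·sin C/sin A ≈ 15.298.
Area = ½·a·b·sin C ≈ 48.684.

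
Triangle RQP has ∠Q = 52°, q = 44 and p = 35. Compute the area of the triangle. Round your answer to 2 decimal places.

area ≈ 769.92

Law of sines: sin P = p·sin Q/q ≈ 0.62683.
Since q ≥ p, only the acute value applies: ∠P ≈ 38.82°.
Then ∠R = 180° − ∠Q − ∠P ≈ 89.18°.
Law of sines gives r = q·sin R/sin Q ≈ 55.831.
Area = ½·q·p·sin R ≈ 769.92.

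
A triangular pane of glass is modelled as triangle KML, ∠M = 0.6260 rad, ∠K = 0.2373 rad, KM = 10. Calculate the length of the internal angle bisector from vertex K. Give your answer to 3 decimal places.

8.645

The third angle is ∠L = π − ∠K − ∠M = 2.2783 rad.
Law of sines: ML = KM·sin K/sin L ≈ 3.0932.
Law of sines: LK = KM·sin M/sin L ≈ 7.7094.
The bisector from K has length 2·LK·KM·cos(∠K/2)/(LK+KM) ≈ 8.6454.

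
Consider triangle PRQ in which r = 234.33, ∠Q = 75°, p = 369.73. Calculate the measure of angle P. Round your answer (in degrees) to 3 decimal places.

By the law of cosines, q² = p² + r² − 2·p·r·cos Q = 1.4676e+05, so q ≈ 383.1.
Law of cosines again: cos P = (r² + q² − p²)/(2·r·q) ≈ 0.36188, so ∠P ≈ 68.78°.

∠P ≈ 68.784°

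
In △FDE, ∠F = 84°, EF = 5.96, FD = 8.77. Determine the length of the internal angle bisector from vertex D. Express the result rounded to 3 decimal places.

t_D ≈ 8.917

By the law of cosines, DE² = EF² + FD² − 2·EF·FD·cos F = 101.51, so DE ≈ 10.075.
Law of cosines again: cos D = (FD² + DE² − EF²)/(2·FD·DE) ≈ 0.80863, so ∠D ≈ 36.04°.
The bisector from D has length 2·FD·DE·cos(∠D/2)/(FD+DE) ≈ 8.9174.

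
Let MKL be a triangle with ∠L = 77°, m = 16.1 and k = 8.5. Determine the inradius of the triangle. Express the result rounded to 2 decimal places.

r ≈ 3.25

By the law of cosines, l² = m² + k² − 2·m·k·cos L = 269.89, so l ≈ 16.428.
Area = ½·m·k·sin L ≈ 66.671.
Semiperimeter s = (16.1+8.5+16.428)/2 = 20.514.
Inradius = area/s = 66.671/20.514 ≈ 3.25.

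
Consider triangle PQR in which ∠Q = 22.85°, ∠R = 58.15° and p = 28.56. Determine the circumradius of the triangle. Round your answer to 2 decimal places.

14.46

The third angle is ∠P = 180° − ∠Q − ∠R = 99.00°.
Law of sines: q = p·sin Q/sin P ≈ 11.229.
Law of sines: r = p·sin R/sin P ≈ 24.562.
Circumradius = p/(2 sin P) ≈ 14.458.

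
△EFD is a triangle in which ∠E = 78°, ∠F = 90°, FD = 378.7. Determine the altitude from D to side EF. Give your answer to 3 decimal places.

The third angle is ∠D = 180° − ∠E − ∠F = 12.00°.
Law of sines: DE = FD·sin F/sin E ≈ 387.16.
Law of sines: EF = FD·sin D/sin E ≈ 80.495.
Area = ½·FD·DE·sin D ≈ 15242.
The altitude from D has length 2·area/EF ≈ 378.7.

h_D ≈ 378.700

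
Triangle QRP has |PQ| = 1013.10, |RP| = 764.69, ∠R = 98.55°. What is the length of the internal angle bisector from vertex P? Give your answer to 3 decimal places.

835.283

Law of sines: sin Q = |RP|·sin R/|PQ| ≈ 0.74641.
Since |PQ| ≥ |RP|, only the acute value applies: ∠Q ≈ 48.28°.
Then ∠P = 180° − ∠R − ∠Q ≈ 33.17°.
Law of sines gives |QR| = |PQ|·sin P/sin R ≈ 560.51.
The bisector from P has length 2·|RP|·|PQ|·cos(∠P/2)/(|RP|+|PQ|) ≈ 835.28.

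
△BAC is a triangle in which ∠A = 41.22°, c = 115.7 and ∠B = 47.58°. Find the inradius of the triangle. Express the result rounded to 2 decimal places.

The third angle is ∠C = 180° − ∠B − ∠A = 91.20°.
Law of sines: b = c·sin B/sin C ≈ 85.431.
Law of sines: a = c·sin A/sin C ≈ 76.257.
Area = ½·c·b·sin A ≈ 3256.7.
Semiperimeter s = (85.431+76.257+115.7)/2 = 138.69.
Inradius = area/s = 3256.7/138.69 ≈ 23.481.

r ≈ 23.48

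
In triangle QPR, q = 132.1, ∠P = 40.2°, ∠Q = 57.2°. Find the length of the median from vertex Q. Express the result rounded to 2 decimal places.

The third angle is ∠R = 180° − ∠Q − ∠P = 82.60°.
Law of sines: p = q·sin P/sin Q ≈ 101.44.
Law of sines: r = q·sin R/sin Q ≈ 155.85.
Median from Q: ½√(2·p² + 2·r² − q²) ≈ 113.69.

113.69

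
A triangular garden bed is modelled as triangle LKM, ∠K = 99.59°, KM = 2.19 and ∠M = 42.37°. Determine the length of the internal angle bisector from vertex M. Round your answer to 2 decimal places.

2.51

The third angle is ∠L = 180° − ∠K − ∠M = 38.04°.
Law of sines: ML = KM·sin K/sin L ≈ 3.5043.
Law of sines: LK = KM·sin M/sin L ≈ 2.3951.
The bisector from M has length 2·KM·ML·cos(∠M/2)/(KM+ML) ≈ 2.5133.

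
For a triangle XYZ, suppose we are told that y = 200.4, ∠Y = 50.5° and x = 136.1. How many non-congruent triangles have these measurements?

1

x·sin Y = 136.1·sin(50.5°) ≈ 105.
Since y ≥ x, exactly one triangle exists.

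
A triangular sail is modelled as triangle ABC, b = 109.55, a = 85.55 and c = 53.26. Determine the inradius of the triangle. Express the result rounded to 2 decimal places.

Semiperimeter s = (85.55 + 109.55 + 53.26)/2 = 124.18.
Heron's formula: area = √(124.18·38.63·14.63·70.92) ≈ 2231.
Inradius = area/s = 2231/124.18 ≈ 17.966.

r ≈ 17.97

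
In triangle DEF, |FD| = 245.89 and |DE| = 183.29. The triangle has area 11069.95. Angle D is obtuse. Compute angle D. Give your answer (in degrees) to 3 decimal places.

150.578

From area = ½·|FD|·|DE|·sin D, we get sin D = 2·area/(|FD|·|DE|) ≈ 0.49124.
Taking the obtuse solution, ∠D ≈ 150.58°.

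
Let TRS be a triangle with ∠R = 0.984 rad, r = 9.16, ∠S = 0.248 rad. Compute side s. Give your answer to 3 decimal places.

The third angle is ∠T = π − ∠R − ∠S = 1.910 rad.
Law of sines: s = r·sin S/sin R ≈ 2.7001.

2.700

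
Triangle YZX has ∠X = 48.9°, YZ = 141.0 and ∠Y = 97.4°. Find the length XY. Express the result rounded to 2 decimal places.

The third angle is ∠Z = 180° − ∠X − ∠Y = 33.70°.
Law of sines: XY = YZ·sin Z/sin X ≈ 103.82.

103.82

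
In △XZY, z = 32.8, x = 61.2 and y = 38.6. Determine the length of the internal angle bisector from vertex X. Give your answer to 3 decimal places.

18.328

By the law of cosines, cos X = (z² + y² − x²) / (2·z·y) ≈ -0.46586, so ∠X ≈ 117.77°.
The bisector from X has length 2·z·y·cos(∠X/2)/(z+y) ≈ 18.328.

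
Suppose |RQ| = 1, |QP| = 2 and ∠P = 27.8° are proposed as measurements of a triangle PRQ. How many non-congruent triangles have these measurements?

2

|QP|·sin P = 2·sin(27.8°) ≈ 0.9328.
Since |QP| sin P < |RQ| < |QP| (0.9328 < 1 < 2), two triangles exist.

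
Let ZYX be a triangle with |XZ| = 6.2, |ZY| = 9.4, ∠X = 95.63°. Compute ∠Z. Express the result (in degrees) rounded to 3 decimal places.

Law of sines: sin Y = |XZ|·sin X/|ZY| ≈ 0.65639.
Since |ZY| ≥ |XZ|, only the acute value applies: ∠Y ≈ 41.03°.
Then ∠Z = 180° − ∠X − ∠Y ≈ 43.34°.

∠Z ≈ 43.345°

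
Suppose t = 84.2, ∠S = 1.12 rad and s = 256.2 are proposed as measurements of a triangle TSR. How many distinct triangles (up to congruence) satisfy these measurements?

t·sin S = 84.2·sin(1.12 rad) ≈ 75.79.
Since s ≥ t, exactly one triangle exists.

1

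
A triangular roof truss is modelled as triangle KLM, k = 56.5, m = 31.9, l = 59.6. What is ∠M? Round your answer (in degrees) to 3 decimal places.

∠M ≈ 31.752°

By the law of cosines, cos M = (k² + l² − m²) / (2·k·l) ≈ 0.85033, so ∠M ≈ 31.75°.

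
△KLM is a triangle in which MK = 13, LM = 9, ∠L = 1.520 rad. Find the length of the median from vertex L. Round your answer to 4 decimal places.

Law of sines: sin K = LM·sin L/MK ≈ 0.69141.
Since MK ≥ LM, only the acute value applies: ∠K ≈ 0.763 rad.
Then ∠M = π − ∠L − ∠K ≈ 0.858 rad.
Law of sines gives KL = MK·sin M/sin L ≈ 9.8489.
Median from L: ½√(2·KL² + 2·LM² − MK²) ≈ 6.8374.

6.8374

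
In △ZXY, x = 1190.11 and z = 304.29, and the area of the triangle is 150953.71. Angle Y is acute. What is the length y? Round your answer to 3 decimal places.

1053.078

From area = ½·z·x·sin Y, we get sin Y = 2·area/(z·x) ≈ 0.83368.
Taking the acute solution, ∠Y ≈ 56.48°.
Law of cosines then gives y ≈ 1053.1.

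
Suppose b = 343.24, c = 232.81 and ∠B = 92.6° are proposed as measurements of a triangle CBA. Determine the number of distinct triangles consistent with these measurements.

c·sin B = 232.81·sin(92.6°) ≈ 232.6.
Since ∠B is not acute, a triangle exists only if b > c; here b > c, so there is exactly one triangle.

1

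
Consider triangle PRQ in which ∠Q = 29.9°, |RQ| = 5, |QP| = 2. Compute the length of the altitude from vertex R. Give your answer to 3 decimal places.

2.492

By the law of cosines, |PR|² = |RQ|² + |QP|² − 2·|RQ|·|QP|·cos Q = 11.662, so |PR| ≈ 3.415.
Area = ½·|RQ|·|QP|·sin Q ≈ 2.4924.
The altitude from R has length 2·area/|QP| ≈ 2.4924.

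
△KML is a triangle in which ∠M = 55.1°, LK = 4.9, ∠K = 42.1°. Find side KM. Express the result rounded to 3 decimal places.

5.927

The third angle is ∠L = 180° − ∠K − ∠M = 82.80°.
Law of sines: KM = LK·sin L/sin M ≈ 5.9274.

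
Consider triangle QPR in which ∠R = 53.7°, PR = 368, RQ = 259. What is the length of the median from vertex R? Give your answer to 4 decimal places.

By the law of cosines, QP² = PR² + RQ² − 2·PR·RQ·cos R = 89653, so QP ≈ 299.42.
Median from R: ½√(2·PR² + 2·RQ² − QP²) ≈ 280.78.

280.7832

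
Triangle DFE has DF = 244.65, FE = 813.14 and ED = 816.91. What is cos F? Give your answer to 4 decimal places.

cos F ≈ 0.1350

By the law of cosines, cos F = (DF² + FE² − ED²) / (2·DF·FE) ≈ 0.13499, so ∠F ≈ 82.24°.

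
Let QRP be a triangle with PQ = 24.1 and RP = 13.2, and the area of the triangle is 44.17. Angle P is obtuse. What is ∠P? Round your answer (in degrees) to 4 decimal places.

∠P ≈ 163.8774°

From area = ½·RP·PQ·sin P, we get sin P = 2·area/(RP·PQ) ≈ 0.27769.
Taking the obtuse solution, ∠P ≈ 163.88°.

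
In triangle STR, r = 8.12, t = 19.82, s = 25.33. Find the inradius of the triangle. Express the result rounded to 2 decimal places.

2.49

Semiperimeter p = (25.33 + 19.82 + 8.12)/2 = 26.635.
Heron's formula: area = √(26.635·1.305·6.815·18.515) ≈ 66.226.
Inradius = area/p = 66.226/26.635 ≈ 2.4864.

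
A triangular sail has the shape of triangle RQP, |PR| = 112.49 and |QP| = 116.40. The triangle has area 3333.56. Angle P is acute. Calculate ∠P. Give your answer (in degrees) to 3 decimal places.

From area = ½·|QP|·|PR|·sin P, we get sin P = 2·area/(|QP|·|PR|) ≈ 0.50918.
Taking the acute solution, ∠P ≈ 30.61°.

∠P ≈ 30.609°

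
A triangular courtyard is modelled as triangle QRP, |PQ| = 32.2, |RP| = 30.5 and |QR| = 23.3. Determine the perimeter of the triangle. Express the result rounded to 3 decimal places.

Perimeter = 30.5 + 32.2 + 23.3 = 86.

86.000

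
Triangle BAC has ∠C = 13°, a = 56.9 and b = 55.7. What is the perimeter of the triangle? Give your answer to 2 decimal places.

By the law of cosines, c² = b² + a² − 2·b·a·cos C = 163.9, so c ≈ 12.802.
Semiperimeter s = (55.7+56.9+12.802)/2 = 62.701.
Perimeter = 55.7 + 56.9 + 12.802 = 125.4.

perimeter ≈ 125.40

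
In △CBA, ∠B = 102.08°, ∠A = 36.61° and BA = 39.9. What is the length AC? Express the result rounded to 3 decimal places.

59.104

The third angle is ∠C = 180° − ∠B − ∠A = 41.31°.
Law of sines: AC = BA·sin B/sin C ≈ 59.104.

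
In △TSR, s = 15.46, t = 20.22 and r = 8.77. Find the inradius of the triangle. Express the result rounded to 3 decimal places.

Semiperimeter p = (20.22 + 15.46 + 8.77)/2 = 22.225.
Heron's formula: area = √(22.225·2.005·6.765·13.455) ≈ 63.687.
Inradius = area/p = 63.687/22.225 ≈ 2.8656.

2.866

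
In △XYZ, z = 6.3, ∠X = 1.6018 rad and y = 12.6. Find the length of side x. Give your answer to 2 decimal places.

By the law of cosines, x² = y² + z² − 2·y·z·cos X = 203.37, so x ≈ 14.261.

14.26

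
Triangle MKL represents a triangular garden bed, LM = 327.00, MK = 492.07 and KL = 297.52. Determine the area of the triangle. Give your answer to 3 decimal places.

Semiperimeter s = (297.52 + 327 + 492.07)/2 = 558.29.
Heron's formula: area = √(558.29·260.77·231.29·66.225) ≈ 47224.

47223.585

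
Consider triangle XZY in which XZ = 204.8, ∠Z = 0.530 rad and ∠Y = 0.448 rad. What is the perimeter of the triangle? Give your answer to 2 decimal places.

The third angle is ∠X = π − ∠Z − ∠Y = 2.164 rad.
Law of sines: ZY = XZ·sin X/sin Y ≈ 392.13.
Law of sines: YX = XZ·sin Z/sin Y ≈ 239.02.
Semiperimeter s = (392.13+239.02+204.8)/2 = 417.97.
Perimeter = 392.13 + 239.02 + 204.8 = 835.95.

835.95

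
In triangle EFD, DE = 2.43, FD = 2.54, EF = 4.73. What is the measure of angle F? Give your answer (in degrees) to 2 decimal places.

∠F ≈ 17.47°

By the law of cosines, cos F = (EF² + FD² − DE²) / (2·EF·FD) ≈ 0.95385, so ∠F ≈ 17.47°.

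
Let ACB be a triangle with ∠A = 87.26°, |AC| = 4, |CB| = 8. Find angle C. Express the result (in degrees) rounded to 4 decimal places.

Law of sines: sin B = |AC|·sin A/|CB| ≈ 0.49943.
Since |CB| ≥ |AC|, only the acute value applies: ∠B ≈ 29.96°.
Then ∠C = 180° − ∠A − ∠B ≈ 62.78°.

∠C ≈ 62.7778°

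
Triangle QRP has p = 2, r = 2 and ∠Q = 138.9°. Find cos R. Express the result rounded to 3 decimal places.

cos R ≈ 0.936

By the law of cosines, q² = r² + p² − 2·r·p·cos Q = 14.029, so q ≈ 3.7455.
Law of cosines again: cos R = (p² + q² − r²)/(2·p·q) ≈ 0.93637, so ∠R ≈ 20.55°.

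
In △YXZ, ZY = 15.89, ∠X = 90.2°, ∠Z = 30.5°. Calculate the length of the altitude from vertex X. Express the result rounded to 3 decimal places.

The third angle is ∠Y = 180° − ∠X − ∠Z = 59.30°.
Law of sines: XZ = ZY·sin Y/sin X ≈ 13.663.
Law of sines: YX = ZY·sin Z/sin X ≈ 8.0648.
Area = ½·ZY·XZ·sin Z ≈ 55.095.
The altitude from X has length 2·area/ZY ≈ 6.9346.

6.935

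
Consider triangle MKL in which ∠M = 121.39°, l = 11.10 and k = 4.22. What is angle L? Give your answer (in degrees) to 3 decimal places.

By the law of cosines, m² = k² + l² − 2·k·l·cos M = 189.81, so m ≈ 13.777.
Law of cosines again: cos L = (m² + k² − l²)/(2·m·k) ≈ 0.72594, so ∠L ≈ 43.45°.

43.453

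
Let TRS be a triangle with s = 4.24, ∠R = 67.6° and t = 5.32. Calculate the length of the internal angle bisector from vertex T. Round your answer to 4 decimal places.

By the law of cosines, r² = s² + t² − 2·s·t·cos R = 29.089, so r ≈ 5.3934.
Law of cosines again: cos T = (r² + s² − t²)/(2·r·s) ≈ 0.41026, so ∠T ≈ 65.78°.
The bisector from T has length 2·r·s·cos(∠T/2)/(r+s) ≈ 3.9867.

t_T ≈ 3.9867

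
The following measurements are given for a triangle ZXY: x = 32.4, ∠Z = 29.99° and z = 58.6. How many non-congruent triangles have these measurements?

1

x·sin Z = 32.4·sin(29.99°) ≈ 16.2.
Since z ≥ x, exactly one triangle exists.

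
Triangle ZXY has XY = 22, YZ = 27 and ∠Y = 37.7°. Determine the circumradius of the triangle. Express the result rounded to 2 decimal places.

13.51

By the law of cosines, ZX² = XY² + YZ² − 2·XY·YZ·cos Y = 273.03, so ZX ≈ 16.524.
Area = ½·XY·YZ·sin Y ≈ 181.62.
Circumradius = ZX/(2 sin Y) ≈ 13.51.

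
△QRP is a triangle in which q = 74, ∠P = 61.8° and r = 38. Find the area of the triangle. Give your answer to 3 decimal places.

Area = ½·q·r·sin P ≈ 1239.1.

1239.113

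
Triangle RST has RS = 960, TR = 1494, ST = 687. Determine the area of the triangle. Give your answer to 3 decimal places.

Semiperimeter s = (687 + 1494 + 960)/2 = 1570.5.
Heron's formula: area = √(1570.5·883.5·76.5·610.5) ≈ 2.5456e+05.

area ≈ 254563.304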